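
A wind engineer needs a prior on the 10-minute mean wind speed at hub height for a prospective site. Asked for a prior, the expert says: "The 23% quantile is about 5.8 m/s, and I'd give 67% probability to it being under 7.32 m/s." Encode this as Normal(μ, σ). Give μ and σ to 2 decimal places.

μ = 6.75, σ = 1.29

The p-quantile of Normal(μ,σ) is μ + z_p·σ, with z_{0.23} = -0.7388 and z_{0.67} = 0.4399.
Eliminate σ: μ = (z₂·x₁ − z₁·x₂)/(z₂ − z₁) = (0.4399·5.8 − (-0.7388)·7.32)/1.179 = 6.75.
Then σ = (x₂ − x₁)/(z₂ − z₁) = (7.32 − 5.8)/1.179 = 1.29.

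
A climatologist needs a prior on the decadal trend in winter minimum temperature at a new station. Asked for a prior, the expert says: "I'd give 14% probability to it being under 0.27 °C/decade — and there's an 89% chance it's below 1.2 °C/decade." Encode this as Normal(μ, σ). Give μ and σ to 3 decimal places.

μ = 0.706, σ = 0.403

For Normal(μ,σ), the p-quantile is μ + z_p·σ. Here z_{0.14} = -1.08, z_{0.89} = 1.227.
So 0.27 = μ − 1.08σ and 1.2 = μ + 1.227σ.
Subtracting: σ = (1.2 − 0.27)/(1.227 − (-1.08)) = 0.403.
Then μ = 0.27 − (-1.08)·0.403 = 0.706.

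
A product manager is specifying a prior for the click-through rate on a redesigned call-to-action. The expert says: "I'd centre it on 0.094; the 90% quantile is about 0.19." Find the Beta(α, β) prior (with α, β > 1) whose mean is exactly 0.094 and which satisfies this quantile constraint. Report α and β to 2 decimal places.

α ≈ 1.55, β ≈ 14.94

With mean 0.094 fixed, write α = 0.094s, β = 0.906s where s = α+β.
Need P(θ < 0.19) = 0.9 under Beta(0.094s, 0.906s). Normal approximation: (q−m)/√(m(1−m)/s) ≈ z_{0.9} = 1.28, so s ≈ 0.094·0.906·(1.28)²/(0.19−0.094)² = 15.2.
At s = 15.2: P(θ<0.19) ≈ 0.894. Adjusting to match 0.9 gives s ≈ 16.49.
So α = 0.094·16.49 ≈ 1.55, β = 0.906·16.49 ≈ 14.94.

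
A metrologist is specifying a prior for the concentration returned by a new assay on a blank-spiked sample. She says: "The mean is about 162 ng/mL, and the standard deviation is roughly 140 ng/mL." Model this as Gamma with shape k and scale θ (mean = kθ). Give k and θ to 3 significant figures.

For Gamma(k, scale θ): mean = kθ, variance = kθ², so CV = 1/√k.
CV = SD/mean = 140/162 = 0.8642, hence k = 1/CV² = 1.34.
Then θ = mean/k = 162/1.34 = 121.

k ≈ 1.34, θ ≈ 121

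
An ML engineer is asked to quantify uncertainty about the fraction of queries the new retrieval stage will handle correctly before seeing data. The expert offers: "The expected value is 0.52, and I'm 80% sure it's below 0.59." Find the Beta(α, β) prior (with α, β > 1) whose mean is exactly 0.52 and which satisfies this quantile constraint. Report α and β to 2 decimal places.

α ≈ 18.89, β ≈ 17.44

With mean 0.52 fixed, write α = 0.52s, β = 0.48s where s = α+β.
Need P(θ < 0.59) = 0.8 under Beta(0.52s, 0.48s). Normal approximation: (q−m)/√(m(1−m)/s) ≈ z_{0.8} = 0.842, so s ≈ 0.52·0.48·(0.842)²/(0.59−0.52)² = 36.1.
At s = 36.1: P(θ<0.59) ≈ 0.799. Adjusting to match 0.8 gives s ≈ 36.33.
So α = 0.52·36.33 ≈ 18.89, β = 0.48·36.33 ≈ 17.44.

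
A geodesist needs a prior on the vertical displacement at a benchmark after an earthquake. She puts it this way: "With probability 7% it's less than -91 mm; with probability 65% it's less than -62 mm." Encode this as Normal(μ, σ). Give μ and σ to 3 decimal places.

μ = -68.004, σ = 15.582

The p-quantile of Normal(μ,σ) is μ + z_p·σ, with z_{0.07} = -1.476 and z_{0.65} = 0.3853.
Eliminate σ: μ = (z₂·x₁ − z₁·x₂)/(z₂ − z₁) = (0.3853·-91 − (-1.476)·-62)/1.861 = -68.004.
Then σ = (x₂ − x₁)/(z₂ − z₁) = (-62 − -91)/1.861 = 15.582.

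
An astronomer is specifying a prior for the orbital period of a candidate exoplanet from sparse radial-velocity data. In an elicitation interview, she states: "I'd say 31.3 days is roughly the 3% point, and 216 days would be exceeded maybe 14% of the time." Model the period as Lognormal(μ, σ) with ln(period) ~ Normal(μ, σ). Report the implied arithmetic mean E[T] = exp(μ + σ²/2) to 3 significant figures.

E[T] ≈ 132 days

If T ~ Lognormal(μ,σ) then ln T ~ Normal(μ,σ), so the p-quantile of ln T is μ + z_p·σ.
ln(31.3) = 3.444 and ln(216) = 5.375; z_{0.03} = -1.881, z_{0.86} = 1.08.
σ = (5.375 − 3.444)/(1.08 − (-1.881)) = 0.652.
μ = 3.444 − (-1.881)·0.652 = 4.671.
E[T] = exp(μ + σ²/2) = exp(4.671 + 0.2128) = 132 days.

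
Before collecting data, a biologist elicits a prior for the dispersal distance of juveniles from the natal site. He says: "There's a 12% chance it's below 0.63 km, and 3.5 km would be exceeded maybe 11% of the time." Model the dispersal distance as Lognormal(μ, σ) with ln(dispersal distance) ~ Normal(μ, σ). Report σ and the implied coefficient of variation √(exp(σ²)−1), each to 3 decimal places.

If T ~ Lognormal(μ,σ) then ln T ~ Normal(μ,σ), so the p-quantile of ln T is μ + z_p·σ.
ln(0.63) = -0.462 and ln(3.5) = 1.253; z_{0.12} = -1.175, z_{0.89} = 1.227.
σ = (1.253 − -0.462)/(1.227 − (-1.175)) = 0.714.
μ = -0.462 − (-1.175)·0.714 = 0.377.
CV = √(exp(σ²)−1) = √(exp(0.5099)−1) = 0.816.

σ ≈ 0.714, CV ≈ 0.816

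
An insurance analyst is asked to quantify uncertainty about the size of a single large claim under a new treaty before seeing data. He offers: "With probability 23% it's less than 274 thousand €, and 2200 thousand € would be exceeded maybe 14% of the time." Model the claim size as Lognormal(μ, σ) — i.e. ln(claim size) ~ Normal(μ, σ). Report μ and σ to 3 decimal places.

If T ~ Lognormal(μ,σ) then ln T ~ Normal(μ,σ), so the p-quantile of ln T is μ + z_p·σ.
ln(274) = 5.613 and ln(2200) = 7.696; z_{0.23} = -0.7388, z_{0.86} = 1.08.
σ = (7.696 − 5.613)/(1.08 − (-0.7388)) = 1.145.
μ = 5.613 − (-0.7388)·1.145 = 6.459.

μ ≈ 6.459, σ ≈ 1.145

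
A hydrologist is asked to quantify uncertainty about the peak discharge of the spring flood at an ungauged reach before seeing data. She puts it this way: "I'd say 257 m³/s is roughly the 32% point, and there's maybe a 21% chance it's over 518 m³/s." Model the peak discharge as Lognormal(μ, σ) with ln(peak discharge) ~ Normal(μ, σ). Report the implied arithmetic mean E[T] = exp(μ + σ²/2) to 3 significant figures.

E[T] ≈ 387 m³/s

If T ~ Lognormal(μ,σ) then ln T ~ Normal(μ,σ), so the p-quantile of ln T is μ + z_p·σ.
ln(257) = 5.549 and ln(518) = 6.25; z_{0.32} = -0.4677, z_{0.79} = 0.8064.
σ = (6.25 − 5.549)/(0.8064 − (-0.4677)) = 0.550.
μ = 5.549 − (-0.4677)·0.550 = 5.806.
E[T] = exp(μ + σ²/2) = exp(5.806 + 0.1513) = 387 m³/s.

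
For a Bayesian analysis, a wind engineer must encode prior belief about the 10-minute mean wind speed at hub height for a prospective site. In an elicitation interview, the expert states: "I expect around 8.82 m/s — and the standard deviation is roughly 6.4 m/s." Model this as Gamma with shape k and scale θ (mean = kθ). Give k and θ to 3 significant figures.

For Gamma(k, scale θ): mean = kθ, variance = kθ², so CV = 1/√k.
CV = SD/mean = 6.4/8.82 = 0.7256, hence k = 1/CV² = 1.9.
Then θ = mean/k = 8.82/1.9 = 4.64.

k ≈ 1.9, θ ≈ 4.64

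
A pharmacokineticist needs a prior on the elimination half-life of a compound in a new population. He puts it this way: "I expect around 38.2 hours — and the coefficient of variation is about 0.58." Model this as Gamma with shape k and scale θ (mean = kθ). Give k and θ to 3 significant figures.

For Gamma(k, scale θ): mean = kθ, variance = kθ², so CV = 1/√k.
CV = 0.58, hence k = 1/CV² = 2.97.
Then θ = mean/k = 38.2/2.97 = 12.9.

k ≈ 2.97, θ ≈ 12.9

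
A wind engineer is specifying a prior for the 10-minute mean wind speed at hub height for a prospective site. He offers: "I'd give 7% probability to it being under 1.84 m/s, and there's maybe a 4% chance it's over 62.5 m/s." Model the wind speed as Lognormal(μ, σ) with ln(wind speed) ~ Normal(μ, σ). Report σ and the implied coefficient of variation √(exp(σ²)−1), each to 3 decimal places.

If T ~ Lognormal(μ,σ) then ln T ~ Normal(μ,σ), so the p-quantile of ln T is μ + z_p·σ.
ln(1.84) = 0.6098 and ln(62.5) = 4.135; z_{0.07} = -1.476, z_{0.96} = 1.751.
σ = (4.135 − 0.6098)/(1.751 − (-1.476)) = 1.093.
μ = 0.6098 − (-1.476)·1.093 = 2.222.
CV = √(exp(σ²)−1) = √(exp(1.1939)−1) = 1.517.

σ ≈ 1.093, CV ≈ 1.517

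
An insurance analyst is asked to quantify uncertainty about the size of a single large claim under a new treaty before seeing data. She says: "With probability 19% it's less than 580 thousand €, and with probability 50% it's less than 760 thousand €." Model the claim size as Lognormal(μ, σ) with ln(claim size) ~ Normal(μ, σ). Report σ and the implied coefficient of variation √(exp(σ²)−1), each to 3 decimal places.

σ ≈ 0.308, CV ≈ 0.315

If T ~ Lognormal(μ,σ) then ln T ~ Normal(μ,σ), so the p-quantile of ln T is μ + z_p·σ.
ln(580) = 6.363 and ln(760) = 6.633; z_{0.19} = -0.8779, z_{0.5} = 0.
σ = (6.633 − 6.363)/(0 − (-0.8779)) = 0.308.
μ = 6.363 − (-0.8779)·0.308 = 6.633.
CV = √(exp(σ²)−1) = √(exp(0.0948)−1) = 0.315.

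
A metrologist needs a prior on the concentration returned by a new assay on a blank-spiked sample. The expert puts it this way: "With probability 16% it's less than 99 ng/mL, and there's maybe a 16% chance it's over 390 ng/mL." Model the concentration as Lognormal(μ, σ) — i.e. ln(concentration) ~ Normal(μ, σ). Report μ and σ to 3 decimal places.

If T ~ Lognormal(μ,σ) then ln T ~ Normal(μ,σ), so the p-quantile of ln T is μ + z_p·σ.
ln(99) = 4.595 and ln(390) = 5.966; z_{0.16} = -0.9945, z_{0.84} = 0.9945.
σ = (5.966 − 4.595)/(0.9945 − (-0.9945)) = 0.689.
μ = 4.595 − (-0.9945)·0.689 = 5.281.

μ ≈ 5.281, σ ≈ 0.689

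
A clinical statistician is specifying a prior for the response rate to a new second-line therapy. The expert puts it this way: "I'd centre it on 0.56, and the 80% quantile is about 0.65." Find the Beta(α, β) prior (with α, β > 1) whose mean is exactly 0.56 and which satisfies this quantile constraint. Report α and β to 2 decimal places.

α ≈ 12.27, β ≈ 9.64

With mean 0.56 fixed, write α = 0.56s, β = 0.44s where s = α+β.
Need P(θ < 0.65) = 0.8 under Beta(0.56s, 0.44s). Normal approximation: (q−m)/√(m(1−m)/s) ≈ z_{0.8} = 0.842, so s ≈ 0.56·0.44·(0.842)²/(0.65−0.56)² = 21.5.
At s = 21.5: P(θ<0.65) ≈ 0.798. Adjusting to match 0.8 gives s ≈ 21.90.
So α = 0.56·21.90 ≈ 12.27, β = 0.44·21.90 ≈ 9.64.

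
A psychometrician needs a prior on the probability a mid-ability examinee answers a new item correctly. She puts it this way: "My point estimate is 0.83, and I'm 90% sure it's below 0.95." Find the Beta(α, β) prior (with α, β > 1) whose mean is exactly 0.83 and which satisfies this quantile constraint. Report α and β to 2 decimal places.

α ≈ 9.64, β ≈ 1.97

With mean 0.83 fixed, write α = 0.83s, β = 0.17s where s = α+β.
Need P(θ < 0.95) = 0.9 under Beta(0.83s, 0.17s). Normal approximation: (q−m)/√(m(1−m)/s) ≈ z_{0.9} = 1.28, so s ≈ 0.83·0.17·(1.28)²/(0.95−0.83)² = 16.1.
At s = 16.1: P(θ<0.95) ≈ 0.943. Adjusting to match 0.9 gives s ≈ 11.62.
So α = 0.83·11.62 ≈ 9.64, β = 0.17·11.62 ≈ 1.97.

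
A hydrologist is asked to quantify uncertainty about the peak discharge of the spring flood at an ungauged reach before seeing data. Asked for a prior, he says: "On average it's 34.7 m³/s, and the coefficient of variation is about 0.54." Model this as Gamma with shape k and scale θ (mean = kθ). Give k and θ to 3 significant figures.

For Gamma(k, scale θ): mean = kθ, variance = kθ², so CV = 1/√k.
CV = 0.54, hence k = 1/CV² = 3.43.
Then θ = mean/k = 34.7/3.43 = 10.1.

k ≈ 3.43, θ ≈ 10.1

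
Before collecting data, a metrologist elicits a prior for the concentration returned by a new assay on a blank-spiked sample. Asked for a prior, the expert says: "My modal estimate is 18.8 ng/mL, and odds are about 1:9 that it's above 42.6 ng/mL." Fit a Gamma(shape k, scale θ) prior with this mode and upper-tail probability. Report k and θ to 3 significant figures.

Gamma(k,θ) with k>1 has mode (k−1)θ, so θ = 18.8/(k−1).
Need P(X < 42.6) = 0.9 with θ tied to k this way. Start at k = 2, θ = 18.8: P(X<42.6) ≈ 0.661.
Too low — raise k to concentrate. Iterating converges to k ≈ 3.87.
Then θ = 18.8/(3.87−1) ≈ 6.54.

k ≈ 3.87, θ ≈ 6.54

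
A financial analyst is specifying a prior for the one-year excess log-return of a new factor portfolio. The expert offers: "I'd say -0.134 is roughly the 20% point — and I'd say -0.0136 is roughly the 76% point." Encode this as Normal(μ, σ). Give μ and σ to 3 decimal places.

μ = -0.069, σ = 0.078

For Normal(μ,σ), the p-quantile is μ + z_p·σ. Here z_{0.2} = -0.8416, z_{0.76} = 0.7063.
So -0.134 = μ − 0.8416σ and -0.0136 = μ + 0.7063σ.
Subtracting: σ = (-0.0136 − -0.134)/(0.7063 − (-0.8416)) = 0.078.
Then μ = -0.134 − (-0.8416)·0.078 = -0.069.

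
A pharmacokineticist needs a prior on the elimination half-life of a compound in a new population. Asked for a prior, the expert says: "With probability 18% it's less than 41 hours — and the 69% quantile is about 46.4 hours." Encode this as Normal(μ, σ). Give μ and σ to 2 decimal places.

The p-quantile of Normal(μ,σ) is μ + z_p·σ, with z_{0.18} = -0.9154 and z_{0.69} = 0.4959.
Eliminate σ: μ = (z₂·x₁ − z₁·x₂)/(z₂ − z₁) = (0.4959·41 − (-0.9154)·46.4)/1.411 = 44.50.
Then σ = (x₂ − x₁)/(z₂ − z₁) = (46.4 − 41)/1.411 = 3.83.

μ = 44.50, σ = 3.83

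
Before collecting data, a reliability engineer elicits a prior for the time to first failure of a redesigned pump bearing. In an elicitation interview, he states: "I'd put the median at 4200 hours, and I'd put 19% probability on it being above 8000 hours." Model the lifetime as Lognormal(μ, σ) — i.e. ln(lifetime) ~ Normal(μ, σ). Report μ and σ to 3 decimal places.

μ ≈ 8.343, σ ≈ 0.734

If T ~ Lognormal(μ,σ) then ln T ~ Normal(μ,σ), so the p-quantile of ln T is μ + z_p·σ.
ln(4200) = 8.343 and ln(8000) = 8.987; z_{0.5} = 0, z_{0.81} = 0.8779.
σ = (8.987 − 8.343)/(0.8779 − (0)) = 0.734.
μ = 8.343 − (0)·0.734 = 8.343.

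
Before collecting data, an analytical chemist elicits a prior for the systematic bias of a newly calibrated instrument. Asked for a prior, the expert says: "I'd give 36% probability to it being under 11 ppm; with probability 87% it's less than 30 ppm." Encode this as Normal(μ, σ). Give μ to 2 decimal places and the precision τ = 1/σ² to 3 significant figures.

For Normal(μ,σ), the p-quantile is μ + z_p·σ. Here z_{0.36} = -0.3585, z_{0.87} = 1.126.
So 11 = μ − 0.3585σ and 30 = μ + 1.126σ.
Subtracting: σ = (30 − 11)/(1.126 − (-0.3585)) = 12.80.
Then μ = 11 − (-0.3585)·12.80 = 15.59.
Precision τ = 1/σ² = 1/12.8² = 0.00611.

μ = 15.59, τ = 0.00611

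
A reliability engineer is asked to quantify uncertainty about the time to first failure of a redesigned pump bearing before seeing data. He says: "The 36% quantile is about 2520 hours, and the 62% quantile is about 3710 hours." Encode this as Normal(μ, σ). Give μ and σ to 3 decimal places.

μ = 3162.477, σ = 1792.332

For Normal(μ,σ), the p-quantile is μ + z_p·σ. Here z_{0.36} = -0.3585, z_{0.62} = 0.3055.
So 2520 = μ − 0.3585σ and 3710 = μ + 0.3055σ.
Subtracting: σ = (3710 − 2520)/(0.3055 − (-0.3585)) = 1792.332.
Then μ = 2520 − (-0.3585)·1792.332 = 3162.477.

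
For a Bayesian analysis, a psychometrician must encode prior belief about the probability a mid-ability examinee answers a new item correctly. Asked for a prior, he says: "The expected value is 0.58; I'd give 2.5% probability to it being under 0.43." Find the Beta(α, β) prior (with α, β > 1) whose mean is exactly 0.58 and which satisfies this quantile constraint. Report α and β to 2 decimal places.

With mean 0.58 fixed, write α = 0.58s, β = 0.42s where s = α+β.
Need P(θ < 0.43) = 0.025 under Beta(0.58s, 0.42s). Normal approximation: (q−m)/√(m(1−m)/s) ≈ z_{0.025} = -1.96, so s ≈ 0.58·0.42·(-1.96)²/(0.43−0.58)² = 41.6.
At s = 41.6: P(θ<0.43) ≈ 0.026. Adjusting to match 0.025 gives s ≈ 42.18.
So α = 0.58·42.18 ≈ 24.47, β = 0.42·42.18 ≈ 17.72.

α ≈ 24.47, β ≈ 17.72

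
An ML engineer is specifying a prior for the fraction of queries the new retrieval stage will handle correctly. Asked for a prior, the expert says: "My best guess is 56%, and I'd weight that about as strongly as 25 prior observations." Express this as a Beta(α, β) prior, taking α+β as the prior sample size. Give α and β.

Under the effective-sample-size interpretation, Beta(α, β) has prior mean α/(α+β) and prior sample size α+β.
So α+β = 25 and α/(α+β) = 0.56, giving α = 0.56·25 = 14 and β = 25 − 14 = 11.

α = 14, β = 11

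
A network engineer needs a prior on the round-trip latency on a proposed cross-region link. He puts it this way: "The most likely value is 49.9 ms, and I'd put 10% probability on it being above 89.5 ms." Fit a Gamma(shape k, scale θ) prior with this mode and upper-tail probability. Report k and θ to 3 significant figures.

k ≈ 6.58, θ ≈ 8.95

Gamma(k,θ) with k>1 has mode (k−1)θ, so θ = 49.9/(k−1).
Need P(X < 89.5) = 0.9 with θ tied to k this way. Start at k = 2, θ = 49.9: P(X<89.5) ≈ 0.535.
Too low — raise k to concentrate. Iterating converges to k ≈ 6.58.
Then θ = 49.9/(6.58−1) ≈ 8.95.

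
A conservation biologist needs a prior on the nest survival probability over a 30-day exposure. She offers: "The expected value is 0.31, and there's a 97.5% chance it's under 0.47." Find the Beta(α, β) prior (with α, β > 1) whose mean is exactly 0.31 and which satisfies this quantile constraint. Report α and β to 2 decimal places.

α ≈ 10.87, β ≈ 24.19

With mean 0.31 fixed, write α = 0.31s, β = 0.69s where s = α+β.
Need P(θ < 0.47) = 0.975 under Beta(0.31s, 0.69s). Normal approximation: (q−m)/√(m(1−m)/s) ≈ z_{0.975} = 1.96, so s ≈ 0.31·0.69·(1.96)²/(0.47−0.31)² = 32.1.
At s = 32.1: P(θ<0.47) ≈ 0.970. Adjusting to match 0.975 gives s ≈ 35.06.
So α = 0.31·35.06 ≈ 10.87, β = 0.69·35.06 ≈ 24.19.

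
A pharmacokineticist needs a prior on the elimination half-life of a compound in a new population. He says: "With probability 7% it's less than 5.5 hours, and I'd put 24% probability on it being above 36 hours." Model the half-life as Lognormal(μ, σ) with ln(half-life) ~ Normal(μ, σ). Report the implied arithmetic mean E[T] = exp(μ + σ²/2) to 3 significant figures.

If T ~ Lognormal(μ,σ) then ln T ~ Normal(μ,σ), so the p-quantile of ln T is μ + z_p·σ.
ln(5.5) = 1.705 and ln(36) = 3.584; z_{0.07} = -1.476, z_{0.76} = 0.7063.
σ = (3.584 − 1.705)/(0.7063 − (-1.476)) = 0.861.
μ = 1.705 − (-1.476)·0.861 = 2.975.
E[T] = exp(μ + σ²/2) = exp(2.975 + 0.3707) = 28.4 hours.

E[T] ≈ 28.4 hours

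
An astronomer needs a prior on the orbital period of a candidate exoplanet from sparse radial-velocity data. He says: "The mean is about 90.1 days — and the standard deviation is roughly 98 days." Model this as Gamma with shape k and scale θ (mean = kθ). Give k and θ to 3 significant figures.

k ≈ 0.845, θ ≈ 107

For Gamma(k, scale θ): mean = kθ, variance = kθ², so CV = 1/√k.
CV = SD/mean = 98/90.1 = 1.088, hence k = 1/CV² = 0.845.
Then θ = mean/k = 90.1/0.845 = 107.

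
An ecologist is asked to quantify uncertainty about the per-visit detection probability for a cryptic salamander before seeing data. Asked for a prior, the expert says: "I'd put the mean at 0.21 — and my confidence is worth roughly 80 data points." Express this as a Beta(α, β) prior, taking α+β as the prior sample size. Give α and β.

Under the effective-sample-size interpretation, Beta(α, β) has prior mean α/(α+β) and prior sample size α+β.
So α+β = 80 and α/(α+β) = 0.21, giving α = 0.21·80 = 16.8 and β = 80 − 16.8 = 63.2.

α = 16.8, β = 63.2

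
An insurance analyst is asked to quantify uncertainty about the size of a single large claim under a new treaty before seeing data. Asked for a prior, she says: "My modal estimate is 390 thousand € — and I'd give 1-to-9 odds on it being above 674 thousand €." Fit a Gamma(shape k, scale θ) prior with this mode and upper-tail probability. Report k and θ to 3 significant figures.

k ≈ 7.34, θ ≈ 61.5

Gamma(k,θ) with k>1 has mode (k−1)θ, so θ = 390/(k−1).
Need P(X < 674) = 0.9 with θ tied to k this way. Start at k = 2, θ = 390: P(X<674) ≈ 0.515.
Too low — raise k to concentrate. Iterating converges to k ≈ 7.34.
Then θ = 390/(7.34−1) ≈ 61.5.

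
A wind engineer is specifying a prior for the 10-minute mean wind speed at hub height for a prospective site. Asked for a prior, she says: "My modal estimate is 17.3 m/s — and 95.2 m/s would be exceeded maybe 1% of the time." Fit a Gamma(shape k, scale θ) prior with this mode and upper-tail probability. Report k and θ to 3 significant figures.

Gamma(k,θ) with k>1 has mode (k−1)θ, so θ = 17.3/(k−1).
Need P(X < 95.2) = 0.99 with θ tied to k this way. Start at k = 2, θ = 17.3: P(X<95.2) ≈ 0.974.
Too low — raise k to concentrate. Iterating converges to k ≈ 2.31.
Then θ = 17.3/(2.31−1) ≈ 13.2.

k ≈ 2.31, θ ≈ 13.2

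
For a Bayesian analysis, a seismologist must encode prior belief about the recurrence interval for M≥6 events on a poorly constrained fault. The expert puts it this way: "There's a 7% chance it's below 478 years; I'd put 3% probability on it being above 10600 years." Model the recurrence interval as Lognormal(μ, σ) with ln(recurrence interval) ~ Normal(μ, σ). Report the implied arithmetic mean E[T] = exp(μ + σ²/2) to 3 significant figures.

If T ~ Lognormal(μ,σ) then ln T ~ Normal(μ,σ), so the p-quantile of ln T is μ + z_p·σ.
ln(478) = 6.17 and ln(10600) = 9.269; z_{0.07} = -1.476, z_{0.97} = 1.881.
σ = (9.269 − 6.17)/(1.881 − (-1.476)) = 0.923.
μ = 6.17 − (-1.476)·0.923 = 7.532.
E[T] = exp(μ + σ²/2) = exp(7.532 + 0.4262) = 2860 years.

E[T] ≈ 2860 years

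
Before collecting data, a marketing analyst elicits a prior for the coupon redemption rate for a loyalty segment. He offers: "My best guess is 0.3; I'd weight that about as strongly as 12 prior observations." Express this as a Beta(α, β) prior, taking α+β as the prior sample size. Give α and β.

α = 3.6, β = 8.4

Under the effective-sample-size interpretation, Beta(α, β) has prior mean α/(α+β) and prior sample size α+β.
So α+β = 12 and α/(α+β) = 0.3, giving α = 0.3·12 = 3.6 and β = 12 − 3.6 = 8.4.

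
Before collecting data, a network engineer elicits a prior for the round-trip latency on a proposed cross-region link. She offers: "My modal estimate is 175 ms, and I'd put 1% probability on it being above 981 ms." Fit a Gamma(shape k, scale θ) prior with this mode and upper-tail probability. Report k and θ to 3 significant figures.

k ≈ 2.27, θ ≈ 137

Gamma(k,θ) with k>1 has mode (k−1)θ, so θ = 175/(k−1).
Need P(X < 981) = 0.99 with θ tied to k this way. Start at k = 2, θ = 175: P(X<981) ≈ 0.976.
Too low — raise k to concentrate. Iterating converges to k ≈ 2.27.
Then θ = 175/(2.27−1) ≈ 137.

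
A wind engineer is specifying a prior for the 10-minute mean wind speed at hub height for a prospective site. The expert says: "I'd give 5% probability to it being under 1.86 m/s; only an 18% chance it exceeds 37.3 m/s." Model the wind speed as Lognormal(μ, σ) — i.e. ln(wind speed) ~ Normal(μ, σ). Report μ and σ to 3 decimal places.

μ ≈ 2.547, σ ≈ 1.171

If T ~ Lognormal(μ,σ) then ln T ~ Normal(μ,σ), so the p-quantile of ln T is μ + z_p·σ.
ln(1.86) = 0.6206 and ln(37.3) = 3.619; z_{0.05} = -1.645, z_{0.82} = 0.9154.
σ = (3.619 − 0.6206)/(0.9154 − (-1.645)) = 1.171.
μ = 0.6206 − (-1.645)·1.171 = 2.547.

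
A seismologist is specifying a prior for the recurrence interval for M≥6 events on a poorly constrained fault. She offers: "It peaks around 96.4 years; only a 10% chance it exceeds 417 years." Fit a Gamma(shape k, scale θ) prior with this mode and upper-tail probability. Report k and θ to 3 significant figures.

k ≈ 1.85, θ ≈ 114

Gamma(k,θ) with k>1 has mode (k−1)θ, so θ = 96.4/(k−1).
Need P(X < 417) = 0.9 with θ tied to k this way. Start at k = 2, θ = 96.4: P(X<417) ≈ 0.930.
Too high — lower k to spread out. Iterating converges to k ≈ 1.85.
Then θ = 96.4/(1.85−1) ≈ 114.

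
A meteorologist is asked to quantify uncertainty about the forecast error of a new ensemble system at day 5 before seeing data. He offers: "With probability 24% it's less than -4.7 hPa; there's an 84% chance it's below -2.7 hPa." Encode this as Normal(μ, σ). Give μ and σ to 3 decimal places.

The p-quantile of Normal(μ,σ) is μ + z_p·σ, with z_{0.24} = -0.7063 and z_{0.84} = 0.9945.
Eliminate σ: μ = (z₂·x₁ − z₁·x₂)/(z₂ − z₁) = (0.9945·-4.7 − (-0.7063)·-2.7)/1.701 = -3.869.
Then σ = (x₂ − x₁)/(z₂ − z₁) = (-2.7 − -4.7)/1.701 = 1.176.

μ = -3.869, σ = 1.176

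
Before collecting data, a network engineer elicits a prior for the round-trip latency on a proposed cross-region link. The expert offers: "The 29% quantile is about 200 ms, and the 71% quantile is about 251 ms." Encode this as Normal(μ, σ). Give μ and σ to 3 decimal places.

The p-quantile of Normal(μ,σ) is μ + z_p·σ, with z_{0.29} = -0.5534 and z_{0.71} = 0.5534.
Eliminate σ: μ = (z₂·x₁ − z₁·x₂)/(z₂ − z₁) = (0.5534·200 − (-0.5534)·251)/1.107 = 225.500.
Then σ = (x₂ − x₁)/(z₂ − z₁) = (251 − 200)/1.107 = 46.080.

μ = 225.500, σ = 46.080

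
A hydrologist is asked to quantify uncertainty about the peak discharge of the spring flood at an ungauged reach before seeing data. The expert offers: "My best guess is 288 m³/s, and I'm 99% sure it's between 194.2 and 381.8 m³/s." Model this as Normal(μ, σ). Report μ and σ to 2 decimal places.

A symmetric 99% interval runs μ ± z·σ with z = 2.576.
Half-width = 93.8, so σ = 93.8/2.576 = 36.42.
μ is the stated best guess, 288.00.

μ = 288.00, σ = 36.42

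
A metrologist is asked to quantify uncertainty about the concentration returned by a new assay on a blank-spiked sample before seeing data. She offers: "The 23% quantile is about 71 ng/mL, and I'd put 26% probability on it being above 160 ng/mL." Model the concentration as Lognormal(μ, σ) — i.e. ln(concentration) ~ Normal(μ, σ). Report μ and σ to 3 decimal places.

If T ~ Lognormal(μ,σ) then ln T ~ Normal(μ,σ), so the p-quantile of ln T is μ + z_p·σ.
ln(71) = 4.263 and ln(160) = 5.075; z_{0.23} = -0.7388, z_{0.74} = 0.6433.
σ = (5.075 − 4.263)/(0.6433 − (-0.7388)) = 0.588.
μ = 4.263 − (-0.7388)·0.588 = 4.697.

μ ≈ 4.697, σ ≈ 0.588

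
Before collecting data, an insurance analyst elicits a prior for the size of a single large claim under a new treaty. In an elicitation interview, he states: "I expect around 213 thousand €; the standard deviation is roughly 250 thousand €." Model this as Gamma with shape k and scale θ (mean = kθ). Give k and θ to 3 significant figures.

k ≈ 0.726, θ ≈ 293

For Gamma(k, scale θ): mean = kθ, variance = kθ², so CV = 1/√k.
CV = SD/mean = 250/213 = 1.174, hence k = 1/CV² = 0.726.
Then θ = mean/k = 213/0.726 = 293.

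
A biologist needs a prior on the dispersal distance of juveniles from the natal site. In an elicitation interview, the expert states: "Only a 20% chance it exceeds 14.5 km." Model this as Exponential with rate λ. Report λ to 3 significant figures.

λ ≈ 0.111

P(T > 14.5) = e^(−λ·14.5) = 0.2, so λ = −ln(0.2)/14.5 = 0.111.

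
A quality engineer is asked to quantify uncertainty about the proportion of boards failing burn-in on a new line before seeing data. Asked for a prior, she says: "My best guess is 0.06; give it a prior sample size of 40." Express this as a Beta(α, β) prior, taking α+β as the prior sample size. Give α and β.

Under the effective-sample-size interpretation, Beta(α, β) has prior mean α/(α+β) and prior sample size α+β.
So α+β = 40 and α/(α+β) = 0.06, giving α = 0.06·40 = 2.4 and β = 40 − 2.4 = 37.6.

α = 2.4, β = 37.6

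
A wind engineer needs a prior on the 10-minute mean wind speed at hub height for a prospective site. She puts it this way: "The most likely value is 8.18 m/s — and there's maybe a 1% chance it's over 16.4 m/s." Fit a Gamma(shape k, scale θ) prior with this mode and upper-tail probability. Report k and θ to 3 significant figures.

k ≈ 11.1, θ ≈ 0.806

Gamma(k,θ) with k>1 has mode (k−1)θ, so θ = 8.18/(k−1).
Need P(X < 16.4) = 0.99 with θ tied to k this way. Start at k = 2, θ = 8.18: P(X<16.4) ≈ 0.595.
Too low — raise k to concentrate. Iterating converges to k ≈ 11.1.
Then θ = 8.18/(11.1−1) ≈ 0.806.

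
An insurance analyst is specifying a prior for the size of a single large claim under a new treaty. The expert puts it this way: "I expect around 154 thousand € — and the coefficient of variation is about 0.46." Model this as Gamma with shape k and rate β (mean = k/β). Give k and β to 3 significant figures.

For Gamma(k, rate β): mean = k/β, variance = k/β², so CV = 1/√k.
CV = 0.46, hence k = 1/CV² = 4.73.
Then β = k/mean = 4.73/154 = 0.0307.

k ≈ 4.73, β ≈ 0.0307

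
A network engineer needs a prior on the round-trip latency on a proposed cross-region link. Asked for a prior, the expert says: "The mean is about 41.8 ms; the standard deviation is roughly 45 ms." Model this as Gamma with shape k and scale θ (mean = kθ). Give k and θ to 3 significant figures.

k ≈ 0.863, θ ≈ 48.4

For Gamma(k, scale θ): mean = kθ, variance = kθ², so CV = 1/√k.
CV = SD/mean = 45/41.8 = 1.077, hence k = 1/CV² = 0.863.
Then θ = mean/k = 41.8/0.863 = 48.4.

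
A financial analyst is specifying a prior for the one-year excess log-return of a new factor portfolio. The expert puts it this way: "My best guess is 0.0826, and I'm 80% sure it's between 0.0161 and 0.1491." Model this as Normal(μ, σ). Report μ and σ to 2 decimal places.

μ = 0.08, σ = 0.05

A symmetric 80% interval runs μ ± z·σ with z = 1.282.
Half-width = 0.0665, so σ = 0.0665/1.282 = 0.05.
μ is the stated best guess, 0.08.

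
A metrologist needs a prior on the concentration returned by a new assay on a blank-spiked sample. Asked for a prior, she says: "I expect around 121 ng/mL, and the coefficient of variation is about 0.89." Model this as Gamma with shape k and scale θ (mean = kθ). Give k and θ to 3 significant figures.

For Gamma(k, scale θ): mean = kθ, variance = kθ², so CV = 1/√k.
CV = 0.89, hence k = 1/CV² = 1.26.
Then θ = mean/k = 121/1.26 = 95.8.

k ≈ 1.26, θ ≈ 95.8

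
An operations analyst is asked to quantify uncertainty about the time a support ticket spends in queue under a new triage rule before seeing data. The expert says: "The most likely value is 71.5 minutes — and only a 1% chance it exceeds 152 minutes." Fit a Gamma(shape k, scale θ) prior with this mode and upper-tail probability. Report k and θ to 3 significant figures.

Gamma(k,θ) with k>1 has mode (k−1)θ, so θ = 71.5/(k−1).
Need P(X < 152) = 0.99 with θ tied to k this way. Start at k = 2, θ = 71.5: P(X<152) ≈ 0.627.
Too low — raise k to concentrate. Iterating converges to k ≈ 9.53.
Then θ = 71.5/(9.53−1) ≈ 8.38.

k ≈ 9.53, θ ≈ 8.38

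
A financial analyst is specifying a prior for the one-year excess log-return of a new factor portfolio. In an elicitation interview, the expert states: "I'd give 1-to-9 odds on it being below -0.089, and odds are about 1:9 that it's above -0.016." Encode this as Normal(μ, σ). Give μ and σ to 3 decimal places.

For Normal(μ,σ), the p-quantile is μ + z_p·σ. Here z_{0.1} = -1.282, z_{0.9} = 1.282.
So -0.089 = μ − 1.282σ and -0.016 = μ + 1.282σ.
Subtracting: σ = (-0.016 − -0.089)/(1.282 − (-1.282)) = 0.028.
Then μ = -0.089 − (-1.282)·0.028 = -0.052.

μ = -0.052, σ = 0.028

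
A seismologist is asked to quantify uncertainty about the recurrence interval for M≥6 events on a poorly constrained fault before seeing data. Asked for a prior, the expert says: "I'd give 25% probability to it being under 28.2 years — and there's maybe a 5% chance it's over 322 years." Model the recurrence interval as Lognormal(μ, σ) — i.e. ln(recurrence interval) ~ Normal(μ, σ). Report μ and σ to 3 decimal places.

If T ~ Lognormal(μ,σ) then ln T ~ Normal(μ,σ), so the p-quantile of ln T is μ + z_p·σ.
ln(28.2) = 3.339 and ln(322) = 5.775; z_{0.25} = -0.6745, z_{0.95} = 1.645.
σ = (5.775 − 3.339)/(1.645 − (-0.6745)) = 1.050.
μ = 3.339 − (-0.6745)·1.050 = 4.048.

μ ≈ 4.048, σ ≈ 1.050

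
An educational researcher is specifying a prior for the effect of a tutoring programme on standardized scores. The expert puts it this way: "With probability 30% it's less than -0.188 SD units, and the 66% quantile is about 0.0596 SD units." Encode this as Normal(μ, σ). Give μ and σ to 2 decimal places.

μ = -0.05, σ = 0.26

For Normal(μ,σ), the p-quantile is μ + z_p·σ. Here z_{0.3} = -0.5244, z_{0.66} = 0.4125.
So -0.188 = μ − 0.5244σ and 0.0596 = μ + 0.4125σ.
Subtracting: σ = (0.0596 − -0.188)/(0.4125 − (-0.5244)) = 0.26.
Then μ = -0.188 − (-0.5244)·0.26 = -0.05.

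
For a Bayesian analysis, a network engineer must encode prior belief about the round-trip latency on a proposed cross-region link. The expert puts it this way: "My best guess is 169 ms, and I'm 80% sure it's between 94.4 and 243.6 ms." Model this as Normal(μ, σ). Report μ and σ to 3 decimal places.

A symmetric 80% interval runs μ ± z·σ with z = 1.282.
Half-width = 74.6, so σ = 74.6/1.282 = 58.211.
μ is the stated best guess, 169.000.

μ = 169.000, σ = 58.211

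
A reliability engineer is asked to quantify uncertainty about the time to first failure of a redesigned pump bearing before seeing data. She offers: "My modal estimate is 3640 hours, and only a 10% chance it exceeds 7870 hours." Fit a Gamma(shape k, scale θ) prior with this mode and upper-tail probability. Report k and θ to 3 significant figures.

k ≈ 4.23, θ ≈ 1130

Gamma(k,θ) with k>1 has mode (k−1)θ, so θ = 3640/(k−1).
Need P(X < 7870) = 0.9 with θ tied to k this way. Start at k = 2, θ = 3640: P(X<7870) ≈ 0.636.
Too low — raise k to concentrate. Iterating converges to k ≈ 4.23.
Then θ = 3640/(4.23−1) ≈ 1130.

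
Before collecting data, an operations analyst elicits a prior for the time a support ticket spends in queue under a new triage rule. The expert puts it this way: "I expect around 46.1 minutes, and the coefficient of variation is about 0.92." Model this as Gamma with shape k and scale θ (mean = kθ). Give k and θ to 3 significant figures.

For Gamma(k, scale θ): mean = kθ, variance = kθ², so CV = 1/√k.
CV = 0.92, hence k = 1/CV² = 1.18.
Then θ = mean/k = 46.1/1.18 = 39.

k ≈ 1.18, θ ≈ 39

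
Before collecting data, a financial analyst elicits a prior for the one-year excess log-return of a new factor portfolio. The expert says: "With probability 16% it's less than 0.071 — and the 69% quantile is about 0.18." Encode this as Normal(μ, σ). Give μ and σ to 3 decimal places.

μ = 0.144, σ = 0.073

The p-quantile of Normal(μ,σ) is μ + z_p·σ, with z_{0.16} = -0.9945 and z_{0.69} = 0.4959.
Eliminate σ: μ = (z₂·x₁ − z₁·x₂)/(z₂ − z₁) = (0.4959·0.071 − (-0.9945)·0.18)/1.49 = 0.144.
Then σ = (x₂ − x₁)/(z₂ − z₁) = (0.18 − 0.071)/1.49 = 0.073.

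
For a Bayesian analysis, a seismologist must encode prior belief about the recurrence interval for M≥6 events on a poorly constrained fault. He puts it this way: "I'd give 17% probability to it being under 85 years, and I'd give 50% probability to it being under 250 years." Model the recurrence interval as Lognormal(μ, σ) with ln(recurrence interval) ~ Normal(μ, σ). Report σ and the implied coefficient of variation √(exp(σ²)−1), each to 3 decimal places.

If T ~ Lognormal(μ,σ) then ln T ~ Normal(μ,σ), so the p-quantile of ln T is μ + z_p·σ.
ln(85) = 4.443 and ln(250) = 5.521; z_{0.17} = -0.9542, z_{0.5} = 0.
σ = (5.521 − 4.443)/(0 − (-0.9542)) = 1.131.
μ = 4.443 − (-0.9542)·1.131 = 5.521.
CV = √(exp(σ²)−1) = √(exp(1.2783)−1) = 1.610.

σ ≈ 1.131, CV ≈ 1.610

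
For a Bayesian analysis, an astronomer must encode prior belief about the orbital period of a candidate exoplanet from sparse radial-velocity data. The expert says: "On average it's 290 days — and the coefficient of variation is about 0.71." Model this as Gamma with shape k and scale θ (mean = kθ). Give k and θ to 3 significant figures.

k ≈ 1.98, θ ≈ 146

For Gamma(k, scale θ): mean = kθ, variance = kθ², so CV = 1/√k.
CV = 0.71, hence k = 1/CV² = 1.98.
Then θ = mean/k = 290/1.98 = 146.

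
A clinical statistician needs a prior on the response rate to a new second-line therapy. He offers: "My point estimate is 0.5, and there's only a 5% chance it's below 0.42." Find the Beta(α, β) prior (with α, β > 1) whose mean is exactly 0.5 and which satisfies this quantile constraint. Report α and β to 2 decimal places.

α ≈ 52.41, β ≈ 52.41

With mean 0.5 fixed, write α = 0.5s, β = 0.5s where s = α+β.
Need P(θ < 0.42) = 0.05 under Beta(0.5s, 0.5s). Normal approximation: (q−m)/√(m(1−m)/s) ≈ z_{0.05} = -1.64, so s ≈ 0.5·0.5·(-1.64)²/(0.42−0.5)² = 105.7.
At s = 105.7: P(θ<0.42) ≈ 0.049. Adjusting to match 0.05 gives s ≈ 104.82.
So α = 0.5·104.82 ≈ 52.41, β = 0.5·104.82 ≈ 52.41.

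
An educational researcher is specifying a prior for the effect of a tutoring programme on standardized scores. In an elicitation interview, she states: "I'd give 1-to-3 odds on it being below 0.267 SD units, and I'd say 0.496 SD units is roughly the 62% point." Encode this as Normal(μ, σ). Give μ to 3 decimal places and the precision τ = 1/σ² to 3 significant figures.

μ = 0.425, τ = 18.3

For Normal(μ,σ), the p-quantile is μ + z_p·σ. Here z_{0.25} = -0.6745, z_{0.62} = 0.3055.
So 0.267 = μ − 0.6745σ and 0.496 = μ + 0.3055σ.
Subtracting: σ = (0.496 − 0.267)/(0.3055 − (-0.6745)) = 0.234.
Then μ = 0.267 − (-0.6745)·0.234 = 0.425.
Precision τ = 1/σ² = 1/0.2337² = 18.3.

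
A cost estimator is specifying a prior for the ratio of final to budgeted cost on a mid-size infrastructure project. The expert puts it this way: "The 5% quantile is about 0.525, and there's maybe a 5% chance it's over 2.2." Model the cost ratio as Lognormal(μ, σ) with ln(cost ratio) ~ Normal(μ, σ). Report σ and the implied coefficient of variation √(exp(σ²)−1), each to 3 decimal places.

σ ≈ 0.436, CV ≈ 0.457

If T ~ Lognormal(μ,σ) then ln T ~ Normal(μ,σ), so the p-quantile of ln T is μ + z_p·σ.
ln(0.525) = -0.6444 and ln(2.2) = 0.7885; z_{0.05} = -1.645, z_{0.95} = 1.645.
σ = (0.7885 − -0.6444)/(1.645 − (-1.645)) = 0.436.
μ = -0.6444 − (-1.645)·0.436 = 0.072.
CV = √(exp(σ²)−1) = √(exp(0.1897)−1) = 0.457.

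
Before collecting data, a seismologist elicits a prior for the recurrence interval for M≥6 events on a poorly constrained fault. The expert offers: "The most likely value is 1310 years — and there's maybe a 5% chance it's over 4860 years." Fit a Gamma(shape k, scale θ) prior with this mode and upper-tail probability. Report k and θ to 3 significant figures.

k ≈ 2.49, θ ≈ 881

Gamma(k,θ) with k>1 has mode (k−1)θ, so θ = 1310/(k−1).
Need P(X < 4860) = 0.95 with θ tied to k this way. Start at k = 2, θ = 1310: P(X<4860) ≈ 0.885.
Too low — raise k to concentrate. Iterating converges to k ≈ 2.49.
Then θ = 1310/(2.49−1) ≈ 881.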